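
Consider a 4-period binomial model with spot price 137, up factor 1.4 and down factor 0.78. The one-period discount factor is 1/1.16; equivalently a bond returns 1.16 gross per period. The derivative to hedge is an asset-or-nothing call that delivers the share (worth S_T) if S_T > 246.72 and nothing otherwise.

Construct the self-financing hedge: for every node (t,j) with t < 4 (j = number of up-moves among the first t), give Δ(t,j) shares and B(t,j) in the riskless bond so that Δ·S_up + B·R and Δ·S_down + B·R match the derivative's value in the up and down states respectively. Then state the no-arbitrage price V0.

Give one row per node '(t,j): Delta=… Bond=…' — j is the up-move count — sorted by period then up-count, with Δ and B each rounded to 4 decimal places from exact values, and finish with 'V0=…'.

(0,0): Delta=1.3695 Bond=-88.8781
(1,0): Delta=1.2355 Bond=-88.7794
(1,1): Delta=1.4167 Bond=-112.1424
(2,0): Delta=0.0000 Bond=0.0000
(2,1): Delta=1.6703 Bond=-168.0266
(2,2): Delta=1.3275 Bond=-106.1221
(3,0): Delta=0.0000 Bond=0.0000
(3,1): Delta=0.0000 Bond=0.0000
(3,2): Delta=2.2581 Bond=-318.0125
(3,3): Delta=1.0000 Bond=0.0000
V0=98.7502

Under the risk-neutral measure, an up-move has probability p* = (R−d)/(u−d) = 0.6129 and values discount at R = 1.16.
Payoff layer (t=4): V(4,0)=0.0000, V(4,1)=0.0000, V(4,2)=0.0000, V(4,3)=293.2238, V(4,4)=526.2992
Node (3,0) S=65.0136: V=(p*·0.0000+(1−p*)·0.0000)/1.16=0.0000; Δ=(0.0000−0.0000)/(91.0191−50.7106)=0.0000; B=V−Δ·S=0.0000
Node (3,1) S=116.6911: V=(p*·0.0000+(1−p*)·0.0000)/1.16=0.0000; Δ=(0.0000−0.0000)/(163.3676−91.0191)=0.0000; B=V−Δ·S=0.0000
Node (3,2) S=209.4456: V=(p*·293.2238+(1−p*)·0.0000)/1.16=154.9292; Δ=(293.2238−0.0000)/(293.2238−163.3676)=2.2581; B=V−Δ·S=-318.0125
Node (3,3) S=375.9280: V=(p*·526.2992+(1−p*)·293.2238)/1.16=375.9280; Δ=(526.2992−293.2238)/(526.2992−293.2238)=1.0000; B=V−Δ·S=0.0000
Node (2,0) S=83.3508: V=(p*·0.0000+(1−p*)·0.0000)/1.16=0.0000; Δ=(0.0000−0.0000)/(116.6911−65.0136)=0.0000; B=V−Δ·S=0.0000
Node (2,1) S=149.6040: V=(p*·154.9292+(1−p*)·0.0000)/1.16=81.8591; Δ=(154.9292−0.0000)/(209.4456−116.6911)=1.6703; B=V−Δ·S=-168.0266
Node (2,2) S=268.5200: V=(p*·375.9280+(1−p*)·154.9292)/1.16=250.3276; Δ=(375.9280−154.9292)/(375.9280−209.4456)=1.3275; B=V−Δ·S=-106.1221
Node (1,0) S=106.8600: V=(p*·81.8591+(1−p*)·0.0000)/1.16=43.2515; Δ=(81.8591−0.0000)/(149.6040−83.3508)=1.2355; B=V−Δ·S=-88.7794
Node (1,1) S=191.8000: V=(p*·250.3276+(1−p*)·81.8591)/1.16=159.5811; Δ=(250.3276−81.8591)/(268.5200−149.6040)=1.4167; B=V−Δ·S=-112.1424
Node (0,0) S=137.0000: V=(p*·159.5811+(1−p*)·43.2515)/1.16=98.7502; Δ=(159.5811−43.2515)/(191.8000−106.8600)=1.3695; B=V−Δ·S=-88.8781
Check: Δ(0,0)·S0 + B(0,0) = 98.7502 = V0.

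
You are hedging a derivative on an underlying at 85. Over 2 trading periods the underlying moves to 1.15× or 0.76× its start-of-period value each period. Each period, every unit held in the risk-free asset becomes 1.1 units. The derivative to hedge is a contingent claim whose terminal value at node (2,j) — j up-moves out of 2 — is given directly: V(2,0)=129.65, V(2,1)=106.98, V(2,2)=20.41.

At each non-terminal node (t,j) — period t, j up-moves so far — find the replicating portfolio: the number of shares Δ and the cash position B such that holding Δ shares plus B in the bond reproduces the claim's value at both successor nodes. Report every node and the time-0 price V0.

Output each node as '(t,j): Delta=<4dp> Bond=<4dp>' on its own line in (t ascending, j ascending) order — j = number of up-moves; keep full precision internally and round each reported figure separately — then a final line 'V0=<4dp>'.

Risk-neutral probability p* = (R−d)/(u−d) = (1.1−0.76)/(1.15−0.76) = 0.8718.
At expiry t=2: V(2,0)=129.6500, V(2,1)=106.9800, V(2,2)=20.4100
Node (1,0) S=64.6000: V=(p*·106.9800+(1−p*)·129.6500)/1.1=99.8967; Δ=(106.9800−129.6500)/(74.2900−49.0960)=-0.8998; B=V−Δ·S=158.0249
Node (1,1) S=97.7500: V=(p*·20.4100+(1−p*)·106.9800)/1.1=28.6443; Δ=(20.4100−106.9800)/(112.4125−74.2900)=-2.2708; B=V−Δ·S=250.6186
Node (0,0) S=85.0000: V=(p*·28.6443+(1−p*)·99.8967)/1.1=34.3447; Δ=(28.6443−99.8967)/(97.7500−64.6000)=-2.1494; B=V−Δ·S=217.0433
Check: Δ(0,0)·S0 + B(0,0) = 34.3447 = V0.

(0,0): Delta=-2.1494 Bond=217.0433
(1,0): Delta=-0.8998 Bond=158.0249
(1,1): Delta=-2.2708 Bond=250.6186
V0=34.3447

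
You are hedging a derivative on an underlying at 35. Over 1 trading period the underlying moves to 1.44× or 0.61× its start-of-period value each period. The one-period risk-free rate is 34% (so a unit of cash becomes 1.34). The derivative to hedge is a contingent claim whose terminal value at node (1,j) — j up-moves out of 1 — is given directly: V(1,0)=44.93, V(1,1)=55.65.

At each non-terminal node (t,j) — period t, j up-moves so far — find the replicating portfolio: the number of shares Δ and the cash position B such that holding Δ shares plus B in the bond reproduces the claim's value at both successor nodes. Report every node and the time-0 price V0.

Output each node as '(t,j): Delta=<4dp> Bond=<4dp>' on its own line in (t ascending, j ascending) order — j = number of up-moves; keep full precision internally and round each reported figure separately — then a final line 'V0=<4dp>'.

(0,0): Delta=0.3690 Bond=27.6503
V0=40.5660

No-arbitrage ⇒ martingale measure with p* = (R−d)/(u−d) = 0.8795.
Terminal payoffs: V(1,0)=44.9300, V(1,1)=55.6500
  t=0,j=0: stock 35.0000 → up 50.4000 (V=55.6500), down 21.3500 (V=44.9300). Price 40.5660; hedge Δ=0.3690, bond B=27.6503.
Check: Δ(0,0)·S0 + B(0,0) = 40.5660 = V0.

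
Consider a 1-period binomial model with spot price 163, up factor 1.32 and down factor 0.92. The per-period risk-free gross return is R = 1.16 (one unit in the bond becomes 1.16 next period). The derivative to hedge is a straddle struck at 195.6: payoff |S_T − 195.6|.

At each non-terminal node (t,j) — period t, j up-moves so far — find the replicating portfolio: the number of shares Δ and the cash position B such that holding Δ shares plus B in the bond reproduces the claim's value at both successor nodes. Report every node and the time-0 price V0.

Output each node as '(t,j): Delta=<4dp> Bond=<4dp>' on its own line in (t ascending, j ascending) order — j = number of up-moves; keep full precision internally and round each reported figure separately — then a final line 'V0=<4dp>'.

Under the risk-neutral measure, an up-move has probability p* = (R−d)/(u−d) = 0.6000 and values discount at R = 1.16.
Payoff layer (t=1): V(1,0)=45.6400, V(1,1)=19.5600
(0,0): S=163.0000. Δ = (V_up−V_dn)/(S_up−S_dn) = (19.5600−45.6400)/(215.1600−149.9600) = -0.4000. V = [p*·19.5600 + (1−p*)·45.6400]/1.16 = 25.8552. B = V − Δ·S = 91.0552.
Each (Δ,B) replicates both successor values, so the strategy is self-financing and V0 is arbitrage-free.

(0,0): Delta=-0.4000 Bond=91.0552
V0=25.8552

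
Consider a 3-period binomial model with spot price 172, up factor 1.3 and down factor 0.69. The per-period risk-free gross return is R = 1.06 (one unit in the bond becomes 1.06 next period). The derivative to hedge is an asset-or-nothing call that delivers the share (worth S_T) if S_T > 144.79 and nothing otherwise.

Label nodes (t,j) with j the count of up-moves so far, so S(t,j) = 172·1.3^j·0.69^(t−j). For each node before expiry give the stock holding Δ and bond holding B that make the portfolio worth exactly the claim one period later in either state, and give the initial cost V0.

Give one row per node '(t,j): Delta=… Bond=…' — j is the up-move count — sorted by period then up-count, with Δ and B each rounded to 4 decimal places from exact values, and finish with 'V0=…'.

(0,0): Delta=1.3654 Bond=-90.9179
(1,0): Delta=1.5853 Bond=-122.4739
(1,1): Delta=1.2897 Bond=-79.4425
(2,0): Delta=0.0000 Bond=0.0000
(2,1): Delta=2.1311 Bond=-214.0315
(2,2): Delta=1.0000 Bond=0.0000
V0=143.9334

Under the risk-neutral measure, an up-move has probability p* = (R−d)/(u−d) = 0.6066 and values discount at R = 1.06.
At expiry t=3: V(3,0)=0.0000, V(3,1)=0.0000, V(3,2)=200.5692, V(3,3)=377.8840
Node (2,0) S=81.8892: V=(p*·0.0000+(1−p*)·0.0000)/1.06=0.0000; Δ=(0.0000−0.0000)/(106.4560−56.5035)=0.0000; B=V−Δ·S=0.0000
Node (2,1) S=154.2840: V=(p*·200.5692+(1−p*)·0.0000)/1.06=114.7705; Δ=(200.5692−0.0000)/(200.5692−106.4560)=2.1311; B=V−Δ·S=-214.0315
Node (2,2) S=290.6800: V=(p*·377.8840+(1−p*)·200.5692)/1.06=290.6800; Δ=(377.8840−200.5692)/(377.8840−200.5692)=1.0000; B=V−Δ·S=0.0000
Node (1,0) S=118.6800: V=(p*·114.7705+(1−p*)·0.0000)/1.06=65.6744; Δ=(114.7705−0.0000)/(154.2840−81.8892)=1.5853; B=V−Δ·S=-122.4739
Node (1,1) S=223.6000: V=(p*·290.6800+(1−p*)·114.7705)/1.06=208.9337; Δ=(290.6800−114.7705)/(290.6800−154.2840)=1.2897; B=V−Δ·S=-79.4425
Node (0,0) S=172.0000: V=(p*·208.9337+(1−p*)·65.6744)/1.06=143.9334; Δ=(208.9337−65.6744)/(223.6000−118.6800)=1.3654; B=V−Δ·S=-90.9179
Self-financing check: at every node Δ·S+B equals the discounted successor values.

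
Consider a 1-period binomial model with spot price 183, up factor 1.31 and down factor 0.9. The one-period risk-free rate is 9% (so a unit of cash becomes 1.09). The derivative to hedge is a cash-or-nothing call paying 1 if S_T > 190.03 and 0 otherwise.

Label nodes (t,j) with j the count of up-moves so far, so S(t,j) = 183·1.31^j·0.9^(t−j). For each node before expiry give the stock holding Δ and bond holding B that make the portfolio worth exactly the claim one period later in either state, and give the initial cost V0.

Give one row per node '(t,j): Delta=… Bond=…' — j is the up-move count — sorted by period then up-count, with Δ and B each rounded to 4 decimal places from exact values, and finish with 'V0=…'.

(0,0): Delta=0.0133 Bond=-2.0139
V0=0.4252

Since d<R<u, set p* = (R−d)/(u−d) = 0.4634; price each node as the discounted p*-expectation of its children.
Terminal values V(1,·): V(1,0)=0.0000, V(1,1)=1.0000
Node (0,0) S=183.0000: V=(p*·1.0000+(1−p*)·0.0000)/1.09=0.4252; Δ=(1.0000−0.0000)/(239.7300−164.7000)=0.0133; B=V−Δ·S=-2.0139
Self-financing check: at every node Δ·S+B equals the discounted successor values.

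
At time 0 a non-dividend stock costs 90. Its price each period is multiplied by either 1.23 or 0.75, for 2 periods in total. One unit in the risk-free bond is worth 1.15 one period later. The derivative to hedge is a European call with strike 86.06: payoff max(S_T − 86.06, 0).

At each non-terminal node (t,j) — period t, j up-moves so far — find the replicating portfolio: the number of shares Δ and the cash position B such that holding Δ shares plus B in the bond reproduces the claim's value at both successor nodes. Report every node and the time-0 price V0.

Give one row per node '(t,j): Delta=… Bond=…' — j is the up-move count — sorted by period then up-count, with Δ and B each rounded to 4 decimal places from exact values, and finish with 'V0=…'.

Since d<R<u, set p* = (R−d)/(u−d) = 0.8333; price each node as the discounted p*-expectation of its children.
Terminal values V(2,·): V(2,0)=0.0000, V(2,1)=0.0000, V(2,2)=50.1010
Node (1,0) S=67.5000: V=(p*·0.0000+(1−p*)·0.0000)/1.15=0.0000; Δ=(0.0000−0.0000)/(83.0250−50.6250)=0.0000; B=V−Δ·S=0.0000
Node (1,1) S=110.7000: V=(p*·50.1010+(1−p*)·0.0000)/1.15=36.3051; Δ=(50.1010−0.0000)/(136.1610−83.0250)=0.9429; B=V−Δ·S=-68.0720
Node (0,0) S=90.0000: V=(p*·36.3051+(1−p*)·0.0000)/1.15=26.3080; Δ=(36.3051−0.0000)/(110.7000−67.5000)=0.8404; B=V−Δ·S=-49.3275
Self-financing check: at every node Δ·S+B equals the discounted successor values.

(0,0): Delta=0.8404 Bond=-49.3275
(1,0): Delta=0.0000 Bond=0.0000
(1,1): Delta=0.9429 Bond=-68.0720
V0=26.3080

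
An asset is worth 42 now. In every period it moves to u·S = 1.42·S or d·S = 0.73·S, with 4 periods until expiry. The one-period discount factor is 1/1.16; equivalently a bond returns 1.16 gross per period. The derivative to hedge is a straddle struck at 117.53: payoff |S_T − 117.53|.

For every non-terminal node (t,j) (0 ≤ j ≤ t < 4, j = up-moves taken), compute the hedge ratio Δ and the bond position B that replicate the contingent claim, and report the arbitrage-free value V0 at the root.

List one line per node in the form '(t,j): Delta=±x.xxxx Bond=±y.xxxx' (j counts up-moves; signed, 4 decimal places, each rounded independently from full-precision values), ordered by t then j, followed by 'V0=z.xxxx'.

(0,0): Delta=-0.4303 Bond=49.8537
(1,0): Delta=-1.0000 Bond=75.2965
(1,1): Delta=-0.2532 Bond=47.2694
(2,0): Delta=-1.0000 Bond=87.3439
(2,1): Delta=-1.0000 Bond=87.3439
(2,2): Delta=-0.0211 Bond=35.1744
(3,0): Delta=-1.0000 Bond=101.3190
(3,1): Delta=-1.0000 Bond=101.3190
(3,2): Delta=-1.0000 Bond=101.3190
(3,3): Delta=0.2831 Bond=4.2109
V0=31.7800

No-arbitrage ⇒ martingale measure with p* = (R−d)/(u−d) = 0.6232.
Terminal values V(4,·): V(4,0)=105.6027, V(4,1)=94.3290, V(4,2)=72.3993, V(4,3)=29.7416, V(4,4)=53.2365
  t=3,j=0: stock 16.3387 → up 23.2010 (V=94.3290), down 11.9273 (V=105.6027). Price 84.9803; hedge Δ=-1.0000, bond B=101.3190.
  t=3,j=1: stock 31.7822 → up 45.1307 (V=72.3993), down 23.2010 (V=94.3290). Price 69.5368; hedge Δ=-1.0000, bond B=101.3190.
  t=3,j=2: stock 61.8228 → up 87.7884 (V=29.7416), down 45.1307 (V=72.3993). Price 39.4961; hedge Δ=-1.0000, bond B=101.3190.
  t=3,j=3: stock 120.2581 → up 170.7665 (V=53.2365), down 87.7884 (V=29.7416). Price 38.2615; hedge Δ=0.2831, bond B=4.2109.
  t=2,j=0: stock 22.3818 → up 31.7822 (V=69.5368), down 16.3387 (V=84.9803). Price 64.9621; hedge Δ=-1.0000, bond B=87.3439.
  t=2,j=1: stock 43.5372 → up 61.8228 (V=39.4961), down 31.7822 (V=69.5368). Price 43.8067; hedge Δ=-1.0000, bond B=87.3439.
  t=2,j=2: stock 84.6888 → up 120.2581 (V=38.2615), down 61.8228 (V=39.4961). Price 33.3851; hedge Δ=-0.0211, bond B=35.1744.
  t=1,j=0: stock 30.6600 → up 43.5372 (V=43.8067), down 22.3818 (V=64.9621). Price 44.6365; hedge Δ=-1.0000, bond B=75.2965.
  t=1,j=1: stock 59.6400 → up 84.6888 (V=33.3851), down 43.5372 (V=43.8067). Price 32.1656; hedge Δ=-0.2532, bond B=47.2694.
  t=0,j=0: stock 42.0000 → up 59.6400 (V=32.1656), down 30.6600 (V=44.6365). Price 31.7800; hedge Δ=-0.4303, bond B=49.8537.
Check: Δ(0,0)·S0 + B(0,0) = 31.7800 = V0.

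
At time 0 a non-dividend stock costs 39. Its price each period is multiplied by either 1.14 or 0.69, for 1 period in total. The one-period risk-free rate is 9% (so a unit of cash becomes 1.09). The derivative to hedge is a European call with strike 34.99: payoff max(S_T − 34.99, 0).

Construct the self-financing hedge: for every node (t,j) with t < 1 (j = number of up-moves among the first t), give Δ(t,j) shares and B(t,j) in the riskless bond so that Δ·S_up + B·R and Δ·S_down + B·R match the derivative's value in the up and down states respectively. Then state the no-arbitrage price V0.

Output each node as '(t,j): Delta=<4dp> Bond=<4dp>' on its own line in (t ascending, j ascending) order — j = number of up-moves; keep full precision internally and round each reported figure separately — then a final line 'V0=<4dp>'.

(0,0): Delta=0.5396 Bond=-13.3217
V0=7.7227

The replicating-portfolio and risk-neutral prices coincide; use p* = (1.09−0.69)/(1.14−0.69) = 0.8889 for the latter.
Payoff layer (t=1): V(1,0)=0.0000, V(1,1)=9.4700
Node (0,0) S=39.0000: V=(p*·9.4700+(1−p*)·0.0000)/1.09=7.7227; Δ=(9.4700−0.0000)/(44.4600−26.9100)=0.5396; B=V−Δ·S=-13.3217
The time-0 hedge costs 7.7227, which is the no-arbitrage price.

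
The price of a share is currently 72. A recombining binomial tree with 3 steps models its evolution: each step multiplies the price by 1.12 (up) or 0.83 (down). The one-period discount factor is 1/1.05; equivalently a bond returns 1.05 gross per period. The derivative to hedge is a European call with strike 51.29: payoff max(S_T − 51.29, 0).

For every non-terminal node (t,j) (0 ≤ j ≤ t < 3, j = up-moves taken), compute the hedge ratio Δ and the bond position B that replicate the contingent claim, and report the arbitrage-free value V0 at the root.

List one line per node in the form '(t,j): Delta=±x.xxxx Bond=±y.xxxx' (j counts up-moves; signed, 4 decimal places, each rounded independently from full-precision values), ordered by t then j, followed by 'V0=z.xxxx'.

(0,0): Delta=0.9744 Bond=-42.3388
(1,0): Delta=0.8657 Bond=-37.9634
(1,1): Delta=1.0000 Bond=-46.5215
(2,0): Delta=0.2964 Bond=-11.6197
(2,1): Delta=1.0000 Bond=-48.8476
(2,2): Delta=1.0000 Bond=-48.8476
V0=27.8167

Risk-neutral probability p* = (R−d)/(u−d) = (1.05−0.83)/(1.12−0.83) = 0.7586.
Terminal values V(3,·): V(3,0)=0.0000, V(3,1)=4.2629, V(3,2)=23.6729, V(3,3)=49.8648
(2,0): S=49.6008. Δ = (V_up−V_dn)/(S_up−S_dn) = (4.2629−0.0000)/(55.5529−41.1687) = 0.2964. V = [p*·4.2629 + (1−p*)·0.0000]/1.05 = 3.0799. B = V − Δ·S = -11.6197.
(2,1): S=66.9312. Δ = (V_up−V_dn)/(S_up−S_dn) = (23.6729−4.2629)/(74.9629−55.5529) = 1.0000. V = [p*·23.6729 + (1−p*)·4.2629]/1.05 = 18.0836. B = V − Δ·S = -48.8476.
(2,2): S=90.3168. Δ = (V_up−V_dn)/(S_up−S_dn) = (49.8648−23.6729)/(101.1548−74.9629) = 1.0000. V = [p*·49.8648 + (1−p*)·23.6729]/1.05 = 41.4692. B = V − Δ·S = -48.8476.
(1,0): S=59.7600. Δ = (V_up−V_dn)/(S_up−S_dn) = (18.0836−3.0799)/(66.9312−49.6008) = 0.8657. V = [p*·18.0836 + (1−p*)·3.0799]/1.05 = 13.7733. B = V − Δ·S = -37.9634.
(1,1): S=80.6400. Δ = (V_up−V_dn)/(S_up−S_dn) = (41.4692−18.0836)/(90.3168−66.9312) = 1.0000. V = [p*·41.4692 + (1−p*)·18.0836]/1.05 = 34.1185. B = V − Δ·S = -46.5215.
(0,0): S=72.0000. Δ = (V_up−V_dn)/(S_up−S_dn) = (34.1185−13.7733)/(80.6400−59.7600) = 0.9744. V = [p*·34.1185 + (1−p*)·13.7733]/1.05 = 27.8167. B = V − Δ·S = -42.3388.
Check: Δ(0,0)·S0 + B(0,0) = 27.8167 = V0.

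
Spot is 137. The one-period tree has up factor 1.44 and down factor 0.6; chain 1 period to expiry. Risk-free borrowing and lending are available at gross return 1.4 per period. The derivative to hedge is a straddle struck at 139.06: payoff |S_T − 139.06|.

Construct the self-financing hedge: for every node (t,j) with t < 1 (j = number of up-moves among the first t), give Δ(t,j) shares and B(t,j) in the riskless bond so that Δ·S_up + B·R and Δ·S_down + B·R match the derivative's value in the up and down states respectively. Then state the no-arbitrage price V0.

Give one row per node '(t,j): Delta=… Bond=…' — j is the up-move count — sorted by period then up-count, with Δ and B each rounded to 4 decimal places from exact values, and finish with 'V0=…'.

Under the risk-neutral measure, an up-move has probability p* = (R−d)/(u−d) = 0.9524 and values discount at R = 1.4.
At expiry t=1: V(1,0)=56.8600, V(1,1)=58.2200
(0,0): S=137.0000. Δ = (V_up−V_dn)/(S_up−S_dn) = (58.2200−56.8600)/(197.2800−82.2000) = 0.0118. V = [p*·58.2200 + (1−p*)·56.8600]/1.4 = 41.5395. B = V − Δ·S = 39.9204.
Check: Δ(0,0)·S0 + B(0,0) = 41.5395 = V0.

(0,0): Delta=0.0118 Bond=39.9204
V0=41.5395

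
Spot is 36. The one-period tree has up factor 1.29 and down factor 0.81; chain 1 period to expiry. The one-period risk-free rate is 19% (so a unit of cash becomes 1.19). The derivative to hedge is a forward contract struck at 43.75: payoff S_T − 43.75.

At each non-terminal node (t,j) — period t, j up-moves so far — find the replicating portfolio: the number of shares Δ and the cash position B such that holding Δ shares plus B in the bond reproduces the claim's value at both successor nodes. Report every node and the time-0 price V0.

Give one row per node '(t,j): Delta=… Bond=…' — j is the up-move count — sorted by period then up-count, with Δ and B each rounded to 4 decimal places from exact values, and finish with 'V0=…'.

(0,0): Delta=1.0000 Bond=-36.7647
V0=-0.7647

Risk-neutral probability p* = (R−d)/(u−d) = (1.19−0.81)/(1.29−0.81) = 0.7917.
Terminal payoffs: V(1,0)=-14.5900, V(1,1)=2.6900
Node (0,0) S=36.0000: V=(p*·2.6900+(1−p*)·-14.5900)/1.19=-0.7647; Δ=(2.6900−-14.5900)/(46.4400−29.1600)=1.0000; B=V−Δ·S=-36.7647
Check: Δ(0,0)·S0 + B(0,0) = -0.7647 = V0.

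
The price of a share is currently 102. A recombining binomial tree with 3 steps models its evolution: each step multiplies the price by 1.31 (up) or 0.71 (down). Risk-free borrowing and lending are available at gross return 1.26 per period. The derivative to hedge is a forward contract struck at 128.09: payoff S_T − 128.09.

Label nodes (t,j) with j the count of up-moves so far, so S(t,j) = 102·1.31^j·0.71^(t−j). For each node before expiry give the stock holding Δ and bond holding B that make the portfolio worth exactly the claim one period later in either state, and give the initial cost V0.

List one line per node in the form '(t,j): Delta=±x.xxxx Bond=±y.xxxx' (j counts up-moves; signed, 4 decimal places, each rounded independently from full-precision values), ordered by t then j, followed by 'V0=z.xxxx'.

(0,0): Delta=1.0000 Bond=-64.0330
(1,0): Delta=1.0000 Bond=-80.6815
(1,1): Delta=1.0000 Bond=-80.6815
(2,0): Delta=1.0000 Bond=-101.6587
(2,1): Delta=1.0000 Bond=-101.6587
(2,2): Delta=1.0000 Bond=-101.6587
V0=37.9670

Since d<R<u, set p* = (R−d)/(u−d) = 0.9167; price each node as the discounted p*-expectation of its children.
Terminal values V(3,·): V(3,0)=-91.5831, V(3,1)=-60.7322, V(3,2)=-3.8100, V(3,3)=101.2153
Node (2,0) S=51.4182: V=(p*·-60.7322+(1−p*)·-91.5831)/1.26=-50.2405; Δ=(-60.7322−-91.5831)/(67.3578−36.5069)=1.0000; B=V−Δ·S=-101.6587
Node (2,1) S=94.8702: V=(p*·-3.8100+(1−p*)·-60.7322)/1.26=-6.7885; Δ=(-3.8100−-60.7322)/(124.2800−67.3578)=1.0000; B=V−Δ·S=-101.6587
Node (2,2) S=175.0422: V=(p*·101.2153+(1−p*)·-3.8100)/1.26=73.3835; Δ=(101.2153−-3.8100)/(229.3053−124.2800)=1.0000; B=V−Δ·S=-101.6587
Node (1,0) S=72.4200: V=(p*·-6.7885+(1−p*)·-50.2405)/1.26=-8.2615; Δ=(-6.7885−-50.2405)/(94.8702−51.4182)=1.0000; B=V−Δ·S=-80.6815
Node (1,1) S=133.6200: V=(p*·73.3835+(1−p*)·-6.7885)/1.26=52.9385; Δ=(73.3835−-6.7885)/(175.0422−94.8702)=1.0000; B=V−Δ·S=-80.6815
Node (0,0) S=102.0000: V=(p*·52.9385+(1−p*)·-8.2615)/1.26=37.9670; Δ=(52.9385−-8.2615)/(133.6200−72.4200)=1.0000; B=V−Δ·S=-64.0330
Self-financing check: at every node Δ·S+B equals the discounted successor values.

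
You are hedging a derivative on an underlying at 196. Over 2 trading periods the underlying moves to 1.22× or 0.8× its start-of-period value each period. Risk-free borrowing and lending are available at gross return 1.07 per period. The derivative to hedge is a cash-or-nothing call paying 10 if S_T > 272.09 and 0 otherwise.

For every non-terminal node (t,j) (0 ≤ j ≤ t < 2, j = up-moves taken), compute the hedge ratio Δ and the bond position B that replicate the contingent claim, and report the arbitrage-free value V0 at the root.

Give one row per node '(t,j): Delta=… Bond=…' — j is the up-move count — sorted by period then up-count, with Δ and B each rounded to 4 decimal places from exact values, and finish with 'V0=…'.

(0,0): Delta=0.0730 Bond=-10.6952
(1,0): Delta=0.0000 Bond=0.0000
(1,1): Delta=0.0996 Bond=-17.8015
V0=3.6096

Under the risk-neutral measure, an up-move has probability p* = (R−d)/(u−d) = 0.6429 and values discount at R = 1.07.
Terminal values V(2,·): V(2,0)=0.0000, V(2,1)=0.0000, V(2,2)=10.0000
(1,0): S=156.8000. Δ = (V_up−V_dn)/(S_up−S_dn) = (0.0000−0.0000)/(191.2960−125.4400) = 0.0000. V = [p*·0.0000 + (1−p*)·0.0000]/1.07 = 0.0000. B = V − Δ·S = 0.0000.
(1,1): S=239.1200. Δ = (V_up−V_dn)/(S_up−S_dn) = (10.0000−0.0000)/(291.7264−191.2960) = 0.0996. V = [p*·10.0000 + (1−p*)·0.0000]/1.07 = 6.0080. B = V − Δ·S = -17.8015.
(0,0): S=196.0000. Δ = (V_up−V_dn)/(S_up−S_dn) = (6.0080−0.0000)/(239.1200−156.8000) = 0.0730. V = [p*·6.0080 + (1−p*)·0.0000]/1.07 = 3.6096. B = V − Δ·S = -10.6952.
The time-0 hedge costs 3.6096, which is the no-arbitrage price.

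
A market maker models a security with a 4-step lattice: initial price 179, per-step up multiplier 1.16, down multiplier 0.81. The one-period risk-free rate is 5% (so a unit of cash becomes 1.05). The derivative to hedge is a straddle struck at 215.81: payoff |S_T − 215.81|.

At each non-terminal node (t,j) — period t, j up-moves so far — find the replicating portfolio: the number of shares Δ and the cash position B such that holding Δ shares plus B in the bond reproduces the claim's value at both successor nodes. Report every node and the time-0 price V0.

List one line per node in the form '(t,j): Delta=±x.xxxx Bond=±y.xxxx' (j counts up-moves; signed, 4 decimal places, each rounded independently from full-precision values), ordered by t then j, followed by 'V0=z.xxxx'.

(0,0): Delta=-0.0021 Bond=45.3224
(1,0): Delta=-0.8234 Bond=166.6763
(1,1): Delta=0.2608 Bond=-6.9934
(2,0): Delta=-1.0000 Bond=195.7460
(2,1): Delta=-0.7669 Bond=165.5062
(2,2): Delta=0.5897 Bond=-86.5656
(3,0): Delta=-1.0000 Bond=205.5333
(3,1): Delta=-1.0000 Bond=205.5333
(3,2): Delta=-0.6923 Bond=159.2286
(3,3): Delta=1.0000 Bond=-205.5333
V0=44.9491

Under the risk-neutral measure, an up-move has probability p* = (R−d)/(u−d) = 0.6857 and values discount at R = 1.05.
Payoff layer (t=4): V(4,0)=138.7564, V(4,1)=105.4616, V(4,2)=57.7802, V(4,3)=10.5043, V(4,4)=108.2944
  t=3,j=0: stock 95.1279 → up 110.3484 (V=105.4616), down 77.0536 (V=138.7564). Price 110.4054; hedge Δ=-1.0000, bond B=205.5333.
  t=3,j=1: stock 136.2326 → up 158.0298 (V=57.7802), down 110.3484 (V=105.4616). Price 69.3007; hedge Δ=-1.0000, bond B=205.5333.
  t=3,j=2: stock 195.0985 → up 226.3143 (V=10.5043), down 158.0298 (V=57.7802). Price 24.1547; hedge Δ=-0.6923, bond B=159.2286.
  t=3,j=3: stock 279.4004 → up 324.1044 (V=108.2944), down 226.3143 (V=10.5043). Price 73.8671; hedge Δ=1.0000, bond B=-205.5333.
  t=2,j=0: stock 117.4419 → up 136.2326 (V=69.3007), down 95.1279 (V=110.4054). Price 78.3041; hedge Δ=-1.0000, bond B=195.7460.
  t=2,j=1: stock 168.1884 → up 195.0985 (V=24.1547), down 136.2326 (V=69.3007). Price 36.5176; hedge Δ=-0.7669, bond B=165.5062.
  t=2,j=2: stock 240.8624 → up 279.4004 (V=73.8671), down 195.0985 (V=24.1547). Price 55.4697; hedge Δ=0.5897, bond B=-86.5656.
  t=1,j=0: stock 144.9900 → up 168.1884 (V=36.5176), down 117.4419 (V=78.3041). Price 47.2862; hedge Δ=-0.8234, bond B=166.6763.
  t=1,j=1: stock 207.6400 → up 240.8624 (V=55.4697), down 168.1884 (V=36.5176). Price 47.1555; hedge Δ=0.2608, bond B=-6.9934.
  t=0,j=0: stock 179.0000 → up 207.6400 (V=47.1555), down 144.9900 (V=47.2862). Price 44.9491; hedge Δ=-0.0021, bond B=45.3224.
Each (Δ,B) replicates both successor values, so the strategy is self-financing and V0 is arbitrage-free.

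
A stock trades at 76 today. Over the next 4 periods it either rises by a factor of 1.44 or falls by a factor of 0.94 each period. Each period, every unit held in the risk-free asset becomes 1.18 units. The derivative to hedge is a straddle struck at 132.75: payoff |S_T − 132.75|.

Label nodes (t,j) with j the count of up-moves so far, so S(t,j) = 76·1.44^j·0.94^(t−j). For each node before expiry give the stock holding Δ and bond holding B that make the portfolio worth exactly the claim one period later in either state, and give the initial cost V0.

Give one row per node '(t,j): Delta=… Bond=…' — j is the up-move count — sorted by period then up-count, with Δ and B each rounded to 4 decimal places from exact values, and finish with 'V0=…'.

(0,0): Delta=0.3358 Bond=-0.8021
(1,0): Delta=-0.1833 Bond=36.1398
(1,1): Delta=0.7029 Bond=-41.1234
(2,0): Delta=-0.8425 Bond=86.9142
(2,1): Delta=0.2829 Bond=-5.3133
(2,2): Delta=1.0000 Bond=-95.3390
(3,0): Delta=-1.0000 Bond=112.5000
(3,1): Delta=-0.7311 Bond=91.7891
(3,2): Delta=1.0000 Bond=-112.5000
(3,3): Delta=1.0000 Bond=-112.5000
V0=24.7214

Since d<R<u, set p* = (R−d)/(u−d) = 0.4800; price each node as the discounted p*-expectation of its children.
Terminal payoffs: V(4,0)=73.4131, V(4,1)=41.8509, V(4,2)=6.4997, V(4,3)=80.5687, V(4,4)=194.0361
Node (3,0) S=63.1244: V=(p*·41.8509+(1−p*)·73.4131)/1.18=49.3756; Δ=(41.8509−73.4131)/(90.8991−59.3369)=-1.0000; B=V−Δ·S=112.5000
Node (3,1) S=96.7012: V=(p*·6.4997+(1−p*)·41.8509)/1.18=21.0867; Δ=(6.4997−41.8509)/(139.2497−90.8991)=-0.7311; B=V−Δ·S=91.7891
Node (3,2) S=148.1380: V=(p*·80.5687+(1−p*)·6.4997)/1.18=35.6380; Δ=(80.5687−6.4997)/(213.3187−139.2497)=1.0000; B=V−Δ·S=-112.5000
Node (3,3) S=226.9348: V=(p*·194.0361+(1−p*)·80.5687)/1.18=114.4348; Δ=(194.0361−80.5687)/(326.7861−213.3187)=1.0000; B=V−Δ·S=-112.5000
Node (2,0) S=67.1536: V=(p*·21.0867+(1−p*)·49.3756)/1.18=30.3364; Δ=(21.0867−49.3756)/(96.7012−63.1244)=-0.8425; B=V−Δ·S=86.9142
Node (2,1) S=102.8736: V=(p*·35.6380+(1−p*)·21.0867)/1.18=23.7893; Δ=(35.6380−21.0867)/(148.1380−96.7012)=0.2829; B=V−Δ·S=-5.3133
Node (2,2) S=157.5936: V=(p*·114.4348+(1−p*)·35.6380)/1.18=62.2546; Δ=(114.4348−35.6380)/(226.9348−148.1380)=1.0000; B=V−Δ·S=-95.3390
Node (1,0) S=71.4400: V=(p*·23.7893+(1−p*)·30.3364)/1.18=23.0456; Δ=(23.7893−30.3364)/(102.8736−67.1536)=-0.1833; B=V−Δ·S=36.1398
Node (1,1) S=109.4400: V=(p*·62.2546+(1−p*)·23.7893)/1.18=35.8073; Δ=(62.2546−23.7893)/(157.5936−102.8736)=0.7029; B=V−Δ·S=-41.1234
Node (0,0) S=76.0000: V=(p*·35.8073+(1−p*)·23.0456)/1.18=24.7214; Δ=(35.8073−23.0456)/(109.4400−71.4400)=0.3358; B=V−Δ·S=-0.8021
Root portfolio cost Δ·76+B reproduces V0=24.7214.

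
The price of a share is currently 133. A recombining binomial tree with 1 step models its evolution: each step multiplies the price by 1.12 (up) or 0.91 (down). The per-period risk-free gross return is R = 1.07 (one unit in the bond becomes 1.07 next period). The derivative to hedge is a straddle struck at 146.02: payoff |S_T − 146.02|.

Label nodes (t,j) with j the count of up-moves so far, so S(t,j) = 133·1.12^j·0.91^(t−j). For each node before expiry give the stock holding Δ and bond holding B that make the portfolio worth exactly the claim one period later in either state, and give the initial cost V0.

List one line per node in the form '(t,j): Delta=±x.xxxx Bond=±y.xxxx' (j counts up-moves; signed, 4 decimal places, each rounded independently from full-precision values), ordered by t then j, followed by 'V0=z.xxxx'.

Under the risk-neutral measure, an up-move has probability p* = (R−d)/(u−d) = 0.7619 and values discount at R = 1.07.
Terminal payoffs: V(1,0)=24.9900, V(1,1)=2.9400
Node (0,0) S=133.0000: V=(p*·2.9400+(1−p*)·24.9900)/1.07=7.6542; Δ=(2.9400−24.9900)/(148.9600−121.0300)=-0.7895; B=V−Δ·S=112.6542
Each (Δ,B) replicates both successor values, so the strategy is self-financing and V0 is arbitrage-free.

(0,0): Delta=-0.7895 Bond=112.6542
V0=7.6542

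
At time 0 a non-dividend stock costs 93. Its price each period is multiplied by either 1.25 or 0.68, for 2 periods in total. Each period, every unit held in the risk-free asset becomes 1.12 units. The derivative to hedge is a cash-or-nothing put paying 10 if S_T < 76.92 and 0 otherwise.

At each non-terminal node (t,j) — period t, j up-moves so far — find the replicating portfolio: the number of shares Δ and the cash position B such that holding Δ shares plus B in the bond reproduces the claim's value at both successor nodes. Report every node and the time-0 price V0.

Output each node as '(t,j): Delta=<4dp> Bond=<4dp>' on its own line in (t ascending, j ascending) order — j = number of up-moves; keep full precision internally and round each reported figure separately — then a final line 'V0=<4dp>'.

(0,0): Delta=-0.0384 Bond=3.9872
(1,0): Delta=-0.2774 Bond=19.5802
(1,1): Delta=0.0000 Bond=0.0000
V0=0.4147

The replicating-portfolio and risk-neutral prices coincide; use p* = (1.12−0.68)/(1.25−0.68) = 0.7719 for the latter.
At expiry t=2: V(2,0)=10.0000, V(2,1)=0.0000, V(2,2)=0.0000
(1,0): S=63.2400. Δ = (V_up−V_dn)/(S_up−S_dn) = (0.0000−10.0000)/(79.0500−43.0032) = -0.2774. V = [p*·0.0000 + (1−p*)·10.0000]/1.12 = 2.0363. B = V − Δ·S = 19.5802.
(1,1): S=116.2500. Δ = (V_up−V_dn)/(S_up−S_dn) = (0.0000−0.0000)/(145.3125−79.0500) = 0.0000. V = [p*·0.0000 + (1−p*)·0.0000]/1.12 = 0.0000. B = V − Δ·S = 0.0000.
(0,0): S=93.0000. Δ = (V_up−V_dn)/(S_up−S_dn) = (0.0000−2.0363)/(116.2500−63.2400) = -0.0384. V = [p*·0.0000 + (1−p*)·2.0363]/1.12 = 0.4147. B = V − Δ·S = 3.9872.
Check: Δ(0,0)·S0 + B(0,0) = 0.4147 = V0.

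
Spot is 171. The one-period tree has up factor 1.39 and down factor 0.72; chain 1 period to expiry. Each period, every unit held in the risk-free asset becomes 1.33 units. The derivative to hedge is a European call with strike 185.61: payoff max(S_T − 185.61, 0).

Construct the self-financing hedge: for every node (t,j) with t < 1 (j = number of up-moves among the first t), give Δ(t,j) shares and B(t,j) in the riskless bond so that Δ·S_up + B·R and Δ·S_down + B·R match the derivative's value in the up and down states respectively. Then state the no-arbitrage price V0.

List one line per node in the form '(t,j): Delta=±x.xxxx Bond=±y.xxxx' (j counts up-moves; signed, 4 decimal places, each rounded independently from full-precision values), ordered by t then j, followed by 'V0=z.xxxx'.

(0,0): Delta=0.4546 Bond=-42.0801
V0=35.6512

The replicating-portfolio and risk-neutral prices coincide; use p* = (1.33−0.72)/(1.39−0.72) = 0.9104 for the latter.
At expiry t=1: V(1,0)=0.0000, V(1,1)=52.0800
(0,0): S=171.0000. Δ = (V_up−V_dn)/(S_up−S_dn) = (52.0800−0.0000)/(237.6900−123.1200) = 0.4546. V = [p*·52.0800 + (1−p*)·0.0000]/1.33 = 35.6512. B = V − Δ·S = -42.0801.
Each (Δ,B) replicates both successor values, so the strategy is self-financing and V0 is arbitrage-free.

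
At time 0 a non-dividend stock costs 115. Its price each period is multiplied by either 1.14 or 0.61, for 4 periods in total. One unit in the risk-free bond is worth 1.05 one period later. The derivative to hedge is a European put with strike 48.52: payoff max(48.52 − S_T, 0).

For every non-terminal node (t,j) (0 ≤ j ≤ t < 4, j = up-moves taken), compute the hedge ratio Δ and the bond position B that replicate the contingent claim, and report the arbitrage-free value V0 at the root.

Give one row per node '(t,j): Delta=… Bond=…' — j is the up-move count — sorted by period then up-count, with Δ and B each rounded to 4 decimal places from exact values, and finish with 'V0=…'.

(0,0): Delta=-0.0201 Bond=2.5800
(1,0): Delta=-0.1388 Bond=11.0381
(1,1): Delta=-0.0071 Bond=1.0053
(2,0): Delta=-0.7528 Bond=37.8628
(2,1): Delta=-0.0716 Bond=6.2160
(2,2): Delta=0.0000 Bond=0.0000
(3,0): Delta=-1.0000 Bond=46.2095
(3,1): Delta=-0.7257 Bond=38.4359
(3,2): Delta=0.0000 Bond=0.0000
(3,3): Delta=0.0000 Bond=0.0000
V0=0.2733

Since d<R<u, set p* = (R−d)/(u−d) = 0.8302; price each node as the discounted p*-expectation of its children.
Terminal values V(4,·): V(4,0)=32.5973, V(4,1)=18.7628, V(4,2)=0.0000, V(4,3)=0.0000, V(4,4)=0.0000
(3,0): S=26.1028. Δ = (V_up−V_dn)/(S_up−S_dn) = (18.7628−32.5973)/(29.7572−15.9227) = -1.0000. V = [p*·18.7628 + (1−p*)·32.5973]/1.05 = 20.1067. B = V − Δ·S = 46.2095.
(3,1): S=48.7823. Δ = (V_up−V_dn)/(S_up−S_dn) = (0.0000−18.7628)/(55.6118−29.7572) = -0.7257. V = [p*·0.0000 + (1−p*)·18.7628]/1.05 = 3.0344. B = V − Δ·S = 38.4359.
(3,2): S=91.1669. Δ = (V_up−V_dn)/(S_up−S_dn) = (0.0000−0.0000)/(103.9303−55.6118) = 0.0000. V = [p*·0.0000 + (1−p*)·0.0000]/1.05 = 0.0000. B = V − Δ·S = 0.0000.
(3,3): S=170.3776. Δ = (V_up−V_dn)/(S_up−S_dn) = (0.0000−0.0000)/(194.2304−103.9303) = 0.0000. V = [p*·0.0000 + (1−p*)·0.0000]/1.05 = 0.0000. B = V − Δ·S = 0.0000.
(2,0): S=42.7915. Δ = (V_up−V_dn)/(S_up−S_dn) = (3.0344−20.1067)/(48.7823−26.1028) = -0.7528. V = [p*·3.0344 + (1−p*)·20.1067]/1.05 = 5.6509. B = V − Δ·S = 37.8628.
(2,1): S=79.9710. Δ = (V_up−V_dn)/(S_up−S_dn) = (0.0000−3.0344)/(91.1669−48.7823) = -0.0716. V = [p*·0.0000 + (1−p*)·3.0344]/1.05 = 0.4907. B = V − Δ·S = 6.2160.
(2,2): S=149.4540. Δ = (V_up−V_dn)/(S_up−S_dn) = (0.0000−0.0000)/(170.3776−91.1669) = 0.0000. V = [p*·0.0000 + (1−p*)·0.0000]/1.05 = 0.0000. B = V − Δ·S = 0.0000.
(1,0): S=70.1500. Δ = (V_up−V_dn)/(S_up−S_dn) = (0.4907−5.6509)/(79.9710−42.7915) = -0.1388. V = [p*·0.4907 + (1−p*)·5.6509]/1.05 = 1.3019. B = V − Δ·S = 11.0381.
(1,1): S=131.1000. Δ = (V_up−V_dn)/(S_up−S_dn) = (0.0000−0.4907)/(149.4540−79.9710) = -0.0071. V = [p*·0.0000 + (1−p*)·0.4907]/1.05 = 0.0794. B = V − Δ·S = 1.0053.
(0,0): S=115.0000. Δ = (V_up−V_dn)/(S_up−S_dn) = (0.0794−1.3019)/(131.1000−70.1500) = -0.0201. V = [p*·0.0794 + (1−p*)·1.3019]/1.05 = 0.2733. B = V − Δ·S = 2.5800.
Each (Δ,B) replicates both successor values, so the strategy is self-financing and V0 is arbitrage-free.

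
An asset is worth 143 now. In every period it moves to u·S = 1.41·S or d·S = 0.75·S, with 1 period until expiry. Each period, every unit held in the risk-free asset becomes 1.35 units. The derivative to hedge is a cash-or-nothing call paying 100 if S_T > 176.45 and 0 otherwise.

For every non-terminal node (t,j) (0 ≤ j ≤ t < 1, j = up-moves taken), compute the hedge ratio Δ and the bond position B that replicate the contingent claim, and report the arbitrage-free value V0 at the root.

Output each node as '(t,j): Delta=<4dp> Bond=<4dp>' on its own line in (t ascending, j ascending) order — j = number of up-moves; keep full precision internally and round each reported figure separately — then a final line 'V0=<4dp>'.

No-arbitrage ⇒ martingale measure with p* = (R−d)/(u−d) = 0.9091.
Payoff layer (t=1): V(1,0)=0.0000, V(1,1)=100.0000
Node (0,0) S=143.0000: V=(p*·100.0000+(1−p*)·0.0000)/1.35=67.3401; Δ=(100.0000−0.0000)/(201.6300−107.2500)=1.0595; B=V−Δ·S=-84.1751
Root portfolio cost Δ·143+B reproduces V0=67.3401.

(0,0): Delta=1.0595 Bond=-84.1751
V0=67.3401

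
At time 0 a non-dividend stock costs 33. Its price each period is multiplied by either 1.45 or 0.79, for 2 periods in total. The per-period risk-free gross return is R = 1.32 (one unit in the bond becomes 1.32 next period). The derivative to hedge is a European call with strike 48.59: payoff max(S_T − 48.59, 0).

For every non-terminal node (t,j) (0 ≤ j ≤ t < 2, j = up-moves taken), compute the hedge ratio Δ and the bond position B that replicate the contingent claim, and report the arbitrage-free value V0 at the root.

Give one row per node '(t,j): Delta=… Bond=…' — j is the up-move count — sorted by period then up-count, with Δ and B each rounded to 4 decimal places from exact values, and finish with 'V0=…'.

(0,0): Delta=0.5808 Bond=-11.4703
(1,0): Delta=0.0000 Bond=0.0000
(1,1): Delta=0.6584 Bond=-18.8545
V0=7.6952

Since d<R<u, set p* = (R−d)/(u−d) = 0.8030; price each node as the discounted p*-expectation of its children.
Terminal values V(2,·): V(2,0)=0.0000, V(2,1)=0.0000, V(2,2)=20.7925
(1,0): S=26.0700. Δ = (V_up−V_dn)/(S_up−S_dn) = (0.0000−0.0000)/(37.8015−20.5953) = 0.0000. V = [p*·0.0000 + (1−p*)·0.0000]/1.32 = 0.0000. B = V − Δ·S = 0.0000.
(1,1): S=47.8500. Δ = (V_up−V_dn)/(S_up−S_dn) = (20.7925−0.0000)/(69.3825−37.8015) = 0.6584. V = [p*·20.7925 + (1−p*)·0.0000]/1.32 = 12.6492. B = V − Δ·S = -18.8545.
(0,0): S=33.0000. Δ = (V_up−V_dn)/(S_up−S_dn) = (12.6492−0.0000)/(47.8500−26.0700) = 0.5808. V = [p*·12.6492 + (1−p*)·0.0000]/1.32 = 7.6952. B = V − Δ·S = -11.4703.
The time-0 hedge costs 7.6952, which is the no-arbitrage price.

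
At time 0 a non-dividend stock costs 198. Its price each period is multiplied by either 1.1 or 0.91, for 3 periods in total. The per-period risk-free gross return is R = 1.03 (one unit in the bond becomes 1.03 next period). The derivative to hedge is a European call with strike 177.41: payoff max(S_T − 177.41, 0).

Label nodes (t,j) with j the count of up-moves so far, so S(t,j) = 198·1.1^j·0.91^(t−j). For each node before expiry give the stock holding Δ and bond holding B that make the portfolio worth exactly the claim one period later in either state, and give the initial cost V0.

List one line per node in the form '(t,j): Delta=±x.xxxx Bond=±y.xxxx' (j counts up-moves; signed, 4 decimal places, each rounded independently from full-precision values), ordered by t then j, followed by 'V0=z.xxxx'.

Under the risk-neutral measure, an up-move has probability p* = (R−d)/(u−d) = 0.6316 and values discount at R = 1.03.
Terminal values V(3,·): V(3,0)=0.0000, V(3,1)=2.9502, V(3,2)=40.6078, V(3,3)=86.1280
Node (2,0) S=163.9638: V=(p*·2.9502+(1−p*)·0.0000)/1.03=1.8090; Δ=(2.9502−0.0000)/(180.3602−149.2071)=0.0947; B=V−Δ·S=-13.7183
Node (2,1) S=198.1980: V=(p*·40.6078+(1−p*)·2.9502)/1.03=25.9553; Δ=(40.6078−2.9502)/(218.0178−180.3602)=1.0000; B=V−Δ·S=-172.2427
Node (2,2) S=239.5800: V=(p*·86.1280+(1−p*)·40.6078)/1.03=67.3373; Δ=(86.1280−40.6078)/(263.5380−218.0178)=1.0000; B=V−Δ·S=-172.2427
Node (1,0) S=180.1800: V=(p*·25.9553+(1−p*)·1.8090)/1.03=16.5624; Δ=(25.9553−1.8090)/(198.1980−163.9638)=0.7053; B=V−Δ·S=-110.5233
Node (1,1) S=217.8000: V=(p*·67.3373+(1−p*)·25.9553)/1.03=50.5741; Δ=(67.3373−25.9553)/(239.5800−198.1980)=1.0000; B=V−Δ·S=-167.2259
Node (0,0) S=198.0000: V=(p*·50.5741+(1−p*)·16.5624)/1.03=36.9354; Δ=(50.5741−16.5624)/(217.8000−180.1800)=0.9041; B=V−Δ·S=-142.0733
Root portfolio cost Δ·198+B reproduces V0=36.9354.

(0,0): Delta=0.9041 Bond=-142.0733
(1,0): Delta=0.7053 Bond=-110.5233
(1,1): Delta=1.0000 Bond=-167.2259
(2,0): Delta=0.0947 Bond=-13.7183
(2,1): Delta=1.0000 Bond=-172.2427
(2,2): Delta=1.0000 Bond=-172.2427
V0=36.9354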